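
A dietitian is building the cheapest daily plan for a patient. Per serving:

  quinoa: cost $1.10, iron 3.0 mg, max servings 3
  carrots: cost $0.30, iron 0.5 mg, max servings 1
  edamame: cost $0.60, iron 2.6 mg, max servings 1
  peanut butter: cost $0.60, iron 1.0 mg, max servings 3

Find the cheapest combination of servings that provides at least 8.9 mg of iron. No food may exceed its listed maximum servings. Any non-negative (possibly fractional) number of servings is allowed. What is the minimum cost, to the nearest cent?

Cost per mg of iron: edamame $0.2308, quinoa $0.3667, carrots $0.6000, peanut butter $0.6000.
Take 1 serving of edamame: +2.6 mg iron for $0.60 (total $0.60, still need 6.3 mg).
Take 2.1 servings of quinoa: +6.3 mg iron for $2.31 (total $2.91, still need 0.0 mg).
Filling from the cheapest source first is optimal under one linear minimum: $2.91.

$2.91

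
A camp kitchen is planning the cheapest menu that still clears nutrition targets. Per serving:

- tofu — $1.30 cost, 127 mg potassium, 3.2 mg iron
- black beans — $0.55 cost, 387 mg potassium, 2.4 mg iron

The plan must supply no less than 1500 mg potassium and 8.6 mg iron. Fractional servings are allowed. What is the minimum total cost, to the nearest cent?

This is a tiny linear program; its minimum lies at a vertex of the feasible set. List the vertices and price them.
tofu only: max(1500/127, 8.6/3.2) = 11.81 servings → $15.35.
black beans only: max(1500/387, 8.6/2.4) = 3.876 servings → $2.13.
tofu + black beans: the both-tight solution has a negative serving — not a feasible corner.
Cheapest feasible corner: $2.13.

$2.13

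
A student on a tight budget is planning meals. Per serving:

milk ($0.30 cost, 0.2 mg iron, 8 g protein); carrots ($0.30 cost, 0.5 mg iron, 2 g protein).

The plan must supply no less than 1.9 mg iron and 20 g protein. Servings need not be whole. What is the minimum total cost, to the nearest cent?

An LP optimum is at a vertex; with two nutrient constraints at most two foods are used. Check each candidate.
milk only: max(1.9/0.2, 20/8) = 9.5 servings → $2.85.
carrots only: max(1.9/0.5, 20/2) = 10 servings → $3.00.
milk + carrots with both tight: 1.722 servings and 3.111 servings → $1.45.
So the least-cost plan costs $1.45.

$1.45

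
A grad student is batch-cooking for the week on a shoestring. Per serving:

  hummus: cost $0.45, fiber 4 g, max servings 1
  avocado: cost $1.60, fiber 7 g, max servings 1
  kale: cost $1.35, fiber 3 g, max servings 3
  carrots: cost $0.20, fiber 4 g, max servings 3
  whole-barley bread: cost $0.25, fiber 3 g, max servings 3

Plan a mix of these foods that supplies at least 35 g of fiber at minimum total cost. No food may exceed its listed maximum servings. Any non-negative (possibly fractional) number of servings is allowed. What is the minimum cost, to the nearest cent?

Cost per g of fiber: carrots $0.0500, whole-barley bread $0.0833, hummus $0.1125, avocado $0.2286, kale $0.4500.
Take 3 servings of carrots: +12.0 g fiber for $0.60 (total $0.60, still need 23.0 g).
Take 3 servings of whole-barley bread: +9.0 g fiber for $0.75 (total $1.35, still need 14.0 g).
Take 1 serving of hummus: +4.0 g fiber for $0.45 (total $1.80, still need 10.0 g).
Take 1 serving of avocado: +7.0 g fiber for $1.60 (total $3.40, still need 3.0 g).
Take 1 serving of kale: +3.0 g fiber for $1.35 (total $4.75, still need 0.0 g).
Filling from the cheapest source first is optimal under one linear minimum: $4.75.

$4.75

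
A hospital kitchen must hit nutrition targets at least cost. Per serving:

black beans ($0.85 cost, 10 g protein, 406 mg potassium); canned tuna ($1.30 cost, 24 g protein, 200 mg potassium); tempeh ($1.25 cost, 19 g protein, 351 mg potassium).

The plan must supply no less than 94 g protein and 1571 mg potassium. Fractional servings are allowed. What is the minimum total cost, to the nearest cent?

$5.84

An LP optimum is at a vertex; with two nutrient constraints at most two foods are used. Check each candidate.
black beans only: max(94/10, 1571/406) = 9.4 servings → $7.99.
canned tuna only: max(94/24, 1571/200) = 7.855 servings → $10.21.
tempeh only: max(94/19, 1571/351) = 4.947 servings → $6.18.
black beans + canned tuna with both tight: 2.441 servings and 2.9 servings → $5.84.
black beans + tempeh: intersection lies outside the first quadrant.
canned tuna + tempeh with both tight: 0.6801 servings and 4.088 servings → $5.99.
Cheapest feasible corner: $5.84.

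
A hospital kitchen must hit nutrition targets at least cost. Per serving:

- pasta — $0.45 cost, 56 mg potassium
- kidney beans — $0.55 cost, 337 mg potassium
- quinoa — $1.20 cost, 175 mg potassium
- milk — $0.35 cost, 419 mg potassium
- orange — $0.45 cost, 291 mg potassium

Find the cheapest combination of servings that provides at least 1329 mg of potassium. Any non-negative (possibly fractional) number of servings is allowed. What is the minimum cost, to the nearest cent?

Cost per mg of potassium: milk $0.0008, orange $0.0015, kidney beans $0.0016, quinoa $0.0069, pasta $0.0080.
With no serving limits, use only milk: 1329 mg / 419 mg = 3.172 servings × $0.35 = $1.11.

$1.11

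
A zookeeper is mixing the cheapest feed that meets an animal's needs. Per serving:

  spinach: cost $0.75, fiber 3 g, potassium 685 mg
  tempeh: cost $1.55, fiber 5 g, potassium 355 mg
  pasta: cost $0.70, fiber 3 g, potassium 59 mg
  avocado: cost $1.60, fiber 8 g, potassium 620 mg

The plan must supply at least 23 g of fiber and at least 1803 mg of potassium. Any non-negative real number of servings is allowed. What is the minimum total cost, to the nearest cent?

$4.61

spinach only: max(23/3, 1803/685) = 7.667 servings → $5.75.
tempeh only: max(23/5, 1803/355) = 5.079 servings → $7.87.
pasta only: max(23/3, 1803/59) = 30.56 servings → $21.39.
avocado only: max(23/8, 1803/620) = 2.908 servings → $4.65.
spinach + tempeh with both tight: 0.3602 servings and 4.384 servings → $7.07.
spinach + pasta with both tight: 2.158 servings and 5.509 servings → $5.47.
spinach + avocado with both tight: 0.0453 servings and 2.858 servings → $4.61.
tempeh + pasta with both targets exact would need a negative amount; discard.
tempeh + avocado: the both-tight solution has a negative serving — not a feasible corner.
pasta + avocado: the both-tight solution has a negative serving — not a feasible corner.
So the least-cost plan costs $4.61.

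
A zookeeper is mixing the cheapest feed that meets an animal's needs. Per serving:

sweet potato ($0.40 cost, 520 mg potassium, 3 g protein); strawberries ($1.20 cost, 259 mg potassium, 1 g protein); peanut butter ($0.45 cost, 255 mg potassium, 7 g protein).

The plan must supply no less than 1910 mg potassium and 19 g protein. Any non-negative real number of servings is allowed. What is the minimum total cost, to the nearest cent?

Minimising a linear cost over {potassium ≥ 1910, protein ≥ 19, servings ≥ 0} — the optimum is at a vertex, using one or two foods.
sweet potato only: max(1910/520, 19/3) = 6.333 servings → $2.53.
strawberries only: max(1910/259, 19/1) = 19 servings → $22.80.
peanut butter only: max(1910/255, 19/7) = 7.49 servings → $3.37.
sweet potato + strawberries with both targets exact would need a negative amount; discard.
sweet potato + peanut butter with both tight: 2.965 servings and 1.443 servings → $1.84.
strawberries + peanut butter with both tight: 5.472 servings and 1.933 servings → $7.44.
The minimum over all feasible corners is $1.84.

$1.84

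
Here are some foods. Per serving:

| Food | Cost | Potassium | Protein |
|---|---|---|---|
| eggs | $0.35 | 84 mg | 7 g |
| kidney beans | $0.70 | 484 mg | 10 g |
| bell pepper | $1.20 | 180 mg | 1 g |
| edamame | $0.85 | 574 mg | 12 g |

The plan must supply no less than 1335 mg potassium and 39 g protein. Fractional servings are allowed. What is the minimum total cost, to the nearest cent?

Check every corner: each single food scaled to meet both minima, and each pair solved so both constraints bind.
eggs only: max(1335/84, 39/7) = 15.89 servings → $5.56.
kidney beans only: max(1335/484, 39/10) = 3.9 servings → $2.73.
bell pepper only: max(1335/180, 39/1) = 39 servings → $46.80.
edamame only: max(1335/574, 39/12) = 3.25 servings → $2.76.
eggs + kidney beans with both tight: 2.169 servings and 2.382 servings → $2.43.
eggs + bell pepper with both tight: 4.834 servings and 5.161 servings → $7.88.
eggs + edamame with both tight: 2.115 servings and 2.016 servings → $2.45.
kidney beans + bell pepper: intersection lies outside the first quadrant.
kidney beans + edamame with both targets exact would need a negative amount; discard.
bell pepper + edamame: intersection lies outside the first quadrant.
So the least-cost plan costs $2.43.

$2.43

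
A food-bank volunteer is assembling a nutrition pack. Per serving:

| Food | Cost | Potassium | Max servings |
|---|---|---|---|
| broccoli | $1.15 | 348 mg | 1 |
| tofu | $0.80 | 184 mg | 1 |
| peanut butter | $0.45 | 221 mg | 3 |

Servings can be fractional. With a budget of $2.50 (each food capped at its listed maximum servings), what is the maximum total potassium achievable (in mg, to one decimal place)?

1011.0 mg

Potassium per dollar: peanut butter 491.1, broccoli 302.6, tofu 230.
Take 3 servings of peanut butter: spends $1.35, +663.0 mg potassium (running total 663.0 mg).
Take 1 serving of broccoli: spends $1.15, +348.0 mg potassium (running total 1011.0 mg).
Filling greedily by potassium-per-dollar is optimal for one linear limit, giving 1011.0 mg.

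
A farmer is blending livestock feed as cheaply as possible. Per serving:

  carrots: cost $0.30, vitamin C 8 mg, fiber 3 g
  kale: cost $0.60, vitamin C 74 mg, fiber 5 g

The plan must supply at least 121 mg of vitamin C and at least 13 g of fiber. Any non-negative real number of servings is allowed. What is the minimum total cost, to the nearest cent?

$1.44

Two binding constraints pin down two serving amounts, so the optimal mix uses at most two foods. The candidates are each food alone (scaled to the tighter of vitamin C/fiber) and each pair with both constraints tight.
carrots only: max(121/8, 13/3) = 15.12 servings → $4.54.
kale only: max(121/74, 13/5) = 2.6 servings → $1.56.
carrots + kale with both tight: 1.962 servings and 1.423 servings → $1.44.
The minimum over all feasible corners is $1.44.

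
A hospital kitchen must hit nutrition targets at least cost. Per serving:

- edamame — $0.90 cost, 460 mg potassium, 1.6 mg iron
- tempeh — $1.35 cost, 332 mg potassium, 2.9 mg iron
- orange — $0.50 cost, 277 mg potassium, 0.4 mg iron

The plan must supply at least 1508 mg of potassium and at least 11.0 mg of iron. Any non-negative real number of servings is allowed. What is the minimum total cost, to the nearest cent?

$5.26

The cheapest plan sits at a corner of the feasible region — with two constraints it uses at most two foods.
edamame only: max(1508/460, 11.0/1.6) = 6.875 servings → $6.19.
tempeh only: max(1508/332, 11.0/2.9) = 4.542 servings → $6.13.
orange only: max(1508/277, 11.0/0.4) = 27.5 servings → $13.75.
edamame + tempeh with both tight: 0.8984 servings and 3.297 servings → $5.26.
edamame + orange: the both-tight solution has a negative serving — not a feasible corner.
tempeh + orange with both tight: 3.645 servings and 1.076 servings → $5.46.
The minimum over all feasible corners is $5.26.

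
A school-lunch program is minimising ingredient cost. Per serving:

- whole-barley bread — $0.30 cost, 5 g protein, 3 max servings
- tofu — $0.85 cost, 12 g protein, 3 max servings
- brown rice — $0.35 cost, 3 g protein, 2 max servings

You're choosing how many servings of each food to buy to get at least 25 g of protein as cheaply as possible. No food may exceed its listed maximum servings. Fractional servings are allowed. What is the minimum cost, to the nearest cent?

$1.61

Cost per g of protein: whole-barley bread $0.0600, tofu $0.0708, brown rice $0.1167.
Take 3 servings of whole-barley bread: +15.0 g protein for $0.90 (total $0.90, still need 10.0 g).
Take 0.8333 servings of tofu: +10.0 g protein for $0.71 (total $1.61, still need 0.0 g).
Filling from the cheapest source first is optimal under one linear minimum: $1.61.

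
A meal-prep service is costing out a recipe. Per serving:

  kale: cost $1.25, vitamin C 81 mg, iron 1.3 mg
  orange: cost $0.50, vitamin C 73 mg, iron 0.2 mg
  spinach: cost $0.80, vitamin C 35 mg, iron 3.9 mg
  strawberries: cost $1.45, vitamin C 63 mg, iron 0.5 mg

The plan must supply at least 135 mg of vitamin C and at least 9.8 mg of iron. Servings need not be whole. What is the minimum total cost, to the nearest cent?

This is a tiny linear program; its minimum lies at a vertex of the feasible set. List the vertices and price them.
kale only: max(135/81, 9.8/1.3) = 7.538 servings → $9.42.
orange only: max(135/73, 9.8/0.2) = 49 servings → $24.50.
spinach only: max(135/35, 9.8/3.9) = 3.857 servings → $3.09.
strawberries only: max(135/63, 9.8/0.5) = 19.6 servings → $28.42.
kale + orange: intersection lies outside the first quadrant.
kale + spinach with both tight: 0.6786 servings and 2.287 servings → $2.68.
kale + strawberries: the both-tight solution has a negative serving — not a feasible corner.
orange + spinach with both tight: 0.6608 servings and 2.479 servings → $2.31.
orange + strawberries: intersection lies outside the first quadrant.
spinach + strawberries with both tight: 2.41 servings and 0.8041 servings → $3.09.
The minimum over all feasible corners is $2.31.

$2.31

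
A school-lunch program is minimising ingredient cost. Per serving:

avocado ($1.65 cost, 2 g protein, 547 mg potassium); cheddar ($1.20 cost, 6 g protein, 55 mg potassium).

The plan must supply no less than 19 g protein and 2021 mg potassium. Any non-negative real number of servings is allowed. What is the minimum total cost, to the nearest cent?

avocado only: max(19/2, 2021/547) = 9.5 servings → $15.68.
cheddar only: max(19/6, 2021/55) = 36.75 servings → $44.09.
avocado + cheddar with both tight: 3.493 servings and 2.002 servings → $8.17.
Cheapest feasible corner: $8.17.

$8.17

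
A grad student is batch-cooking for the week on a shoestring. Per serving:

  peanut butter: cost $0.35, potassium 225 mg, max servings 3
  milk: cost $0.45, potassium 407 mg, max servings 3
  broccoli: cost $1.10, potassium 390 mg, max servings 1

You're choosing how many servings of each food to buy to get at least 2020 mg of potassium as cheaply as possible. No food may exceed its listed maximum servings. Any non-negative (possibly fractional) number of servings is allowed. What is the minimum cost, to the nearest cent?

Cost per mg of potassium: milk $0.0011, peanut butter $0.0016, broccoli $0.0028.
Take 3 servings of milk: +1221.0 mg potassium for $1.35 (total $1.35, still need 799.0 mg).
Take 3 servings of peanut butter: +675.0 mg potassium for $1.05 (total $2.40, still need 124.0 mg).
Take 0.3179 servings of broccoli: +124.0 mg potassium for $0.35 (total $2.75, still need 0.0 mg).
Filling from the cheapest source first is optimal under one linear minimum: $2.75.

$2.75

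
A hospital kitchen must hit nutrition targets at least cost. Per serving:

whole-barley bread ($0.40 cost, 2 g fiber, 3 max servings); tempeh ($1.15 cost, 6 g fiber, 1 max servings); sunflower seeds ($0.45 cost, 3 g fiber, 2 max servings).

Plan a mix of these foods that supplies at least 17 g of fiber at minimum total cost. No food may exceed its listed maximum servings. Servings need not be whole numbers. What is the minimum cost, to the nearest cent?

$3.05

Cost per g of fiber: sunflower seeds $0.1500, tempeh $0.1917, whole-barley bread $0.2000.
Take 2 servings of sunflower seeds: +6.0 g fiber for $0.90 (total $0.90, still need 11.0 g).
Take 1 serving of tempeh: +6.0 g fiber for $1.15 (total $2.05, still need 5.0 g).
Take 2.5 servings of whole-barley bread: +5.0 g fiber for $1.00 (total $3.05, still need 0.0 g).
Greedy by cheapest-per-g is optimal for a single linear constraint, so the minimum cost is $3.05.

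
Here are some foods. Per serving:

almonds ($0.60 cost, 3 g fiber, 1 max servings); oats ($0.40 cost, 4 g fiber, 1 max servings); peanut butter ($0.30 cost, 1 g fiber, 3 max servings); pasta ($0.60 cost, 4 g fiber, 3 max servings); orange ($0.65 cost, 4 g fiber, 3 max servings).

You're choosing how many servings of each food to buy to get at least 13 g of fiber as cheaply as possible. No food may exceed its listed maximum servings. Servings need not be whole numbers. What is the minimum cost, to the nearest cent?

Cost per g of fiber: oats $0.1000, pasta $0.1500, orange $0.1625, almonds $0.2000, peanut butter $0.3000.
Take 1 serving of oats: +4.0 g fiber for $0.40 (total $0.40, still need 9.0 g).
Take 2.25 servings of pasta: +9.0 g fiber for $1.35 (total $1.75, still need 0.0 g).
Filling from the cheapest source first is optimal under one linear minimum: $1.75.

$1.75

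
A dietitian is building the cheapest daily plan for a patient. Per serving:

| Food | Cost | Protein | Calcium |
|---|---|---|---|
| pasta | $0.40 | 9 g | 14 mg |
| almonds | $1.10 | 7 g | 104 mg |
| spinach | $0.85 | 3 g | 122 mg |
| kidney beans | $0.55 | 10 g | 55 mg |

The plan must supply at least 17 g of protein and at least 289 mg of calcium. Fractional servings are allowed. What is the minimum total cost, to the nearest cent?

$2.20

An LP optimum is at a vertex; with two nutrient constraints at most two foods are used. Check each candidate.
pasta only: max(17/9, 289/14) = 20.64 servings → $8.26.
almonds only: max(17/7, 289/104) = 2.779 servings → $3.06.
spinach only: max(17/3, 289/122) = 5.667 servings → $4.82.
kidney beans only: max(17/10, 289/55) = 5.255 servings → $2.89.
pasta + almonds: intersection lies outside the first quadrant.
pasta + spinach with both tight: 1.143 servings and 2.238 servings → $2.36.
pasta + kidney beans with both targets exact would need a negative amount; discard.
almonds + spinach with both tight: 2.227 servings and 0.4705 servings → $2.85.
almonds + kidney beans: the both-tight solution has a negative serving — not a feasible corner.
spinach + kidney beans with both tight: 1.853 servings and 1.144 servings → $2.20.
Cheapest feasible corner: $2.20.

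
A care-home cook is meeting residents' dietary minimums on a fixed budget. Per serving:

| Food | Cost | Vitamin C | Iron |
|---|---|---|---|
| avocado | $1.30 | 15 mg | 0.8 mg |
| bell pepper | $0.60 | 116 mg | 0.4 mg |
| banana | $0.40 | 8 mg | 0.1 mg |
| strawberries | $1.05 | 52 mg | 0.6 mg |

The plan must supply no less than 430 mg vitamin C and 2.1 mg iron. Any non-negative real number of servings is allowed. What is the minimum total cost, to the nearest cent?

$3.15

Check every corner: each single food scaled to meet both minima, and each pair solved so both constraints bind.
avocado only: max(430/15, 2.1/0.8) = 28.67 servings → $37.27.
bell pepper only: max(430/116, 2.1/0.4) = 5.25 servings → $3.15.
banana only: max(430/8, 2.1/0.1) = 53.75 servings → $21.50.
strawberries only: max(430/52, 2.1/0.6) = 8.269 servings → $8.68.
avocado + bell pepper with both tight: 0.8249 servings and 3.6 servings → $3.23.
avocado + banana with both targets exact would need a negative amount; discard.
avocado + strawberries: intersection lies outside the first quadrant.
bell pepper + banana with both tight: 3.119 servings and 8.524 servings → $5.28.
bell pepper + strawberries with both tight: 3.049 servings and 1.467 servings → $3.37.
banana + strawberries with both targets exact would need a negative amount; discard.
The minimum over all feasible corners is $3.15.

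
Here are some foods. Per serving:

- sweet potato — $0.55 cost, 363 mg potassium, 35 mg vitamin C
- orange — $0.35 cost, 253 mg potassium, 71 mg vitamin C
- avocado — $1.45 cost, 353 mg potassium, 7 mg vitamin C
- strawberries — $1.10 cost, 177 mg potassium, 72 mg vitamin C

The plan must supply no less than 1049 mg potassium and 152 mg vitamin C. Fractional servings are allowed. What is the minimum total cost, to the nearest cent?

An LP optimum is at a vertex; with two nutrient constraints at most two foods are used. Check each candidate.
sweet potato only: max(1049/363, 152/35) = 4.343 servings → $2.39.
orange only: max(1049/253, 152/71) = 4.146 servings → $1.45.
avocado only: max(1049/353, 152/7) = 21.71 servings → $31.49.
strawberries only: max(1049/177, 152/72) = 5.927 servings → $6.52.
sweet potato + orange with both tight: 2.129 servings and 1.091 servings → $1.55.
sweet potato + avocado: intersection lies outside the first quadrant.
sweet potato + strawberries with both tight: 2.438 servings and 0.9258 servings → $2.36.
orange + avocado with both tight: 1.988 servings and 1.547 servings → $2.94.
orange + strawberries with both targets exact would need a negative amount; discard.
avocado + strawberries with both tight: 2.011 servings and 1.916 servings → $5.02.
Cheapest feasible corner: $1.45.

$1.45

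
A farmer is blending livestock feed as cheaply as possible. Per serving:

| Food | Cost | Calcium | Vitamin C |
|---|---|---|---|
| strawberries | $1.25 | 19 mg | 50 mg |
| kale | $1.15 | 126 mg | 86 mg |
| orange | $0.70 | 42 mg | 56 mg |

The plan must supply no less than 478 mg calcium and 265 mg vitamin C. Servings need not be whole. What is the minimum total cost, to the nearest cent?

For a min-cost LP with two ≥-constraints, a basic feasible solution has at most two positive variables.
strawberries only: max(478/19, 265/50) = 25.16 servings → $31.45.
kale only: max(478/126, 265/86) = 3.794 servings → $4.36.
orange only: max(478/42, 265/56) = 11.38 servings → $7.97.
strawberries + kale with both targets exact would need a negative amount; discard.
strawberries + orange with both targets exact would need a negative amount; discard.
kale + orange: intersection lies outside the first quadrant.
Cheapest feasible corner: $4.36.

$4.36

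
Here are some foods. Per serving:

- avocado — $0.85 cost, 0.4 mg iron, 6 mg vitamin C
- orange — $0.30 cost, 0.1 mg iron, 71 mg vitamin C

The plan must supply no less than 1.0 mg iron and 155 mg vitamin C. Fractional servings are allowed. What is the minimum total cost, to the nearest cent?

$2.30

This is a tiny linear program; its minimum lies at a vertex of the feasible set. List the vertices and price them.
avocado only: max(1.0/0.4, 155/6) = 25.83 servings → $21.96.
orange only: max(1.0/0.1, 155/71) = 10 servings → $3.00.
avocado + orange with both tight: 1.996 servings and 2.014 servings → $2.30.
The minimum over all feasible corners is $2.30.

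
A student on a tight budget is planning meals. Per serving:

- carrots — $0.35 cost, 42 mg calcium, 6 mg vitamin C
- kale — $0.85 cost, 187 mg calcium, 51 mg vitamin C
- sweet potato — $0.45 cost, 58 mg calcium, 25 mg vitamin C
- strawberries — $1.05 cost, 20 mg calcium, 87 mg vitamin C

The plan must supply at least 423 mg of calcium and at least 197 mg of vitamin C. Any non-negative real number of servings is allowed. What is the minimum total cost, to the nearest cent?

With two linear requirements the optimum uses one or two foods; enumerate the corners.
carrots only: max(423/42, 197/6) = 32.83 servings → $11.49.
kale only: max(423/187, 197/51) = 3.863 servings → $3.28.
sweet potato only: max(423/58, 197/25) = 7.88 servings → $3.55.
strawberries only: max(423/20, 197/87) = 21.15 servings → $22.21.
carrots + kale: intersection lies outside the first quadrant.
carrots + sweet potato: intersection lies outside the first quadrant.
carrots + strawberries with both tight: 9.299 servings and 1.623 servings → $4.96.
kale + sweet potato with both targets exact would need a negative amount; discard.
kale + strawberries with both tight: 2.155 servings and 1.001 servings → $2.88.
sweet potato + strawberries with both tight: 7.229 servings and 0.1872 servings → $3.45.
Cheapest feasible corner: $2.88.

$2.88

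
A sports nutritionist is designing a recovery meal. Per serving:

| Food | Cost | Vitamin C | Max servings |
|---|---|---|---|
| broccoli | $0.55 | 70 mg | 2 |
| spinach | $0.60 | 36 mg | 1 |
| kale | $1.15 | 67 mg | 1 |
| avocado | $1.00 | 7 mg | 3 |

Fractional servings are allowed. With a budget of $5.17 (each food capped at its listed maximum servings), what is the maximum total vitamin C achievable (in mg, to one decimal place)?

Vitamin C per dollar: broccoli 127.3, spinach 60, kale 58.26, avocado 7.
Take 2 servings of broccoli: spends $1.10, +140.0 mg vitamin C (running total 140.0 mg).
Take 1 serving of spinach: spends $0.60, +36.0 mg vitamin C (running total 176.0 mg).
Take 1 serving of kale: spends $1.15, +67.0 mg vitamin C (running total 243.0 mg).
Take 2.32 servings of avocado: spends $2.32, +16.2 mg vitamin C (running total 259.2 mg).
Filling greedily by vitamin C-per-dollar is optimal for one linear limit, giving 259.2 mg.

259.2 mg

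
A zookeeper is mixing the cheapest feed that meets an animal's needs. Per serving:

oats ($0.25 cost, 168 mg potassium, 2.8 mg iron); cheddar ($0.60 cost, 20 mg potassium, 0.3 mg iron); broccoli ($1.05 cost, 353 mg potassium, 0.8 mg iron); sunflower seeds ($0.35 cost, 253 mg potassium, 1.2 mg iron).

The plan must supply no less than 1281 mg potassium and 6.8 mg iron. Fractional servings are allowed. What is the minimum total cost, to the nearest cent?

For a min-cost LP with two ≥-constraints, a basic feasible solution has at most two positive variables.
oats only: max(1281/168, 6.8/2.8) = 7.625 servings → $1.91.
cheddar only: max(1281/20, 6.8/0.3) = 64.05 servings → $38.43.
broccoli only: max(1281/353, 6.8/0.8) = 8.5 servings → $8.93.
sunflower seeds only: max(1281/253, 6.8/1.2) = 5.667 servings → $1.98.
oats + cheddar: intersection lies outside the first quadrant.
oats + broccoli with both tight: 1.611 servings and 2.862 servings → $3.41.
oats + sunflower seeds with both tight: 0.3615 servings and 4.823 servings → $1.78.
cheddar + broccoli with both tight: 15.3 servings and 2.762 servings → $12.08.
cheddar + sunflower seeds with both tight: 3.53 servings and 4.784 servings → $3.79.
broccoli + sunflower seeds: intersection lies outside the first quadrant.
Cheapest feasible corner: $1.78.

$1.78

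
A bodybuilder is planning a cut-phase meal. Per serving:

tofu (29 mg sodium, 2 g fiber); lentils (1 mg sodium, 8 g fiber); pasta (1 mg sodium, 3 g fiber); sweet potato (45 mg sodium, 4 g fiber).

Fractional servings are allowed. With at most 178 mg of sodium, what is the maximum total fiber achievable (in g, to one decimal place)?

1424.0 g

Fiber per mg sodium: lentils 8, pasta 3, sweet potato 0.08889, tofu 0.06897.
With no serving limits, spend the whole sodium allowance on lentils: 178 mg / 1 mg × 8 g = 1424.0 g.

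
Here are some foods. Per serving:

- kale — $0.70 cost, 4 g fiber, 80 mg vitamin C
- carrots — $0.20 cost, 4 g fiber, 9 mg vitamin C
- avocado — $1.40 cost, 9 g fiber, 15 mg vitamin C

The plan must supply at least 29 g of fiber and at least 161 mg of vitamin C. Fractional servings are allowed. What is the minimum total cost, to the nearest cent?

$2.12

At the optimum either one food covers both requirements or two foods hit both targets exactly; no other combination can be cheaper.
kale only: max(29/4, 161/80) = 7.25 servings → $5.08.
carrots only: max(29/4, 161/9) = 17.89 servings → $3.58.
avocado only: max(29/9, 161/15) = 10.73 servings → $15.03.
kale + carrots with both tight: 1.349 servings and 5.901 servings → $2.12.
kale + avocado with both tight: 1.536 servings and 2.539 servings → $4.63.
carrots + avocado: the both-tight solution has a negative serving — not a feasible corner.
The minimum over all feasible corners is $2.12.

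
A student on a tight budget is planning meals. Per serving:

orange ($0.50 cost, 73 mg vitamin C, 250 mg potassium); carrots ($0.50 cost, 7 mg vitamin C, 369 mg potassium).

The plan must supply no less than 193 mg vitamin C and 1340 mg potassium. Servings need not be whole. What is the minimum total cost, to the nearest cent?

$2.21

The cheapest plan sits at a corner of the feasible region — with two constraints it uses at most two foods.
orange only: max(193/73, 1340/250) = 5.36 servings → $2.68.
carrots only: max(193/7, 1340/369) = 27.57 servings → $13.79.
orange + carrots with both tight: 2.455 servings and 1.968 servings → $2.21.
So the least-cost plan costs $2.21.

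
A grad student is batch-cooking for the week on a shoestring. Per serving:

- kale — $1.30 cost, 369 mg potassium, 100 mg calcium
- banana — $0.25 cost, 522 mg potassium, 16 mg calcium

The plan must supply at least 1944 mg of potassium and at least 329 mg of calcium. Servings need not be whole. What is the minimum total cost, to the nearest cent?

$4.34

kale only: max(1944/369, 329/100) = 5.268 servings → $6.85.
banana only: max(1944/522, 329/16) = 20.56 servings → $5.14.
kale + banana with both tight: 3.038 servings and 1.577 servings → $4.34.
So the least-cost plan costs $4.34.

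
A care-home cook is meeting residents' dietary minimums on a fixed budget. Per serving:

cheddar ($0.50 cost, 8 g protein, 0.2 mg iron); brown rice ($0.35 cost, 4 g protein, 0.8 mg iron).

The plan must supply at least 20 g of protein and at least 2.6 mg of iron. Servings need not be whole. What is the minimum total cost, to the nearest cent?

The cheapest plan sits at a corner of the feasible region — with two constraints it uses at most two foods.
cheddar only: max(20/8, 2.6/0.2) = 13 servings → $6.50.
brown rice only: max(20/4, 2.6/0.8) = 5 servings → $1.75.
cheddar + brown rice with both tight: 1 serving and 3 servings → $1.55.
So the least-cost plan costs $1.55.

$1.55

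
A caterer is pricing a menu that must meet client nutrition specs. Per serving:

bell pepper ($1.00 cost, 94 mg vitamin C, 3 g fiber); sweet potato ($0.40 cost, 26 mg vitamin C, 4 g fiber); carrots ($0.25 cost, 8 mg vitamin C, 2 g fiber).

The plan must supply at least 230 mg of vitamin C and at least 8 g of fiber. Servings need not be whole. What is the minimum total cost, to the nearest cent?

$2.47

With two linear requirements the optimum uses one or two foods; enumerate the corners.
bell pepper only: max(230/94, 8/3) = 2.667 servings → $2.67.
sweet potato only: max(230/26, 8/4) = 8.846 servings → $3.54.
carrots only: max(230/8, 8/2) = 28.75 servings → $7.19.
bell pepper + sweet potato with both tight: 2.389 servings and 0.2081 servings → $2.47.
bell pepper + carrots with both tight: 2.415 servings and 0.378 servings → $2.51.
sweet potato + carrots: the both-tight solution has a negative serving — not a feasible corner.
Cheapest feasible corner: $2.47.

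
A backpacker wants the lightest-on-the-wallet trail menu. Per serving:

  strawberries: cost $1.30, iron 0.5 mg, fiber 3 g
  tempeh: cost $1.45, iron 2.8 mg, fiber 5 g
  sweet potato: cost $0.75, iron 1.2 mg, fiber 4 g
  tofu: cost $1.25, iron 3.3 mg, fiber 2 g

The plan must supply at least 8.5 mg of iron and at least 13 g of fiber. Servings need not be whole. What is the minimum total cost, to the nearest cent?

With two linear requirements the optimum uses one or two foods; enumerate the corners.
strawberries only: max(8.5/0.5, 13/3) = 17 servings → $22.10.
tempeh only: max(8.5/2.8, 13/5) = 3.036 servings → $4.40.
sweet potato only: max(8.5/1.2, 13/4) = 7.083 servings → $5.31.
tofu only: max(8.5/3.3, 13/2) = 6.5 servings → $8.12.
strawberries + tempeh with both targets exact would need a negative amount; discard.
strawberries + sweet potato: intersection lies outside the first quadrant.
strawberries + tofu with both tight: 2.91 servings and 2.135 servings → $6.45.
tempeh + sweet potato: the both-tight solution has a negative serving — not a feasible corner.
tempeh + tofu with both tight: 2.376 servings and 0.5596 servings → $4.14.
sweet potato + tofu with both tight: 2.398 servings and 1.704 servings → $3.93.
So the least-cost plan costs $3.93.

$3.93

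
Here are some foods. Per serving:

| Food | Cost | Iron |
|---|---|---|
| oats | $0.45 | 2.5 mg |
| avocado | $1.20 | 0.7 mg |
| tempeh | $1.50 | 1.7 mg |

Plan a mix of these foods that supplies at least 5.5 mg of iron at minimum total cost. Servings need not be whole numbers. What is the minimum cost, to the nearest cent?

Cost per mg of iron: oats $0.1800, tempeh $0.8824, avocado $1.7143.
With no serving limits, use only oats: 5.5 mg / 2.5 mg = 2.2 servings × $0.45 = $0.99.

$0.99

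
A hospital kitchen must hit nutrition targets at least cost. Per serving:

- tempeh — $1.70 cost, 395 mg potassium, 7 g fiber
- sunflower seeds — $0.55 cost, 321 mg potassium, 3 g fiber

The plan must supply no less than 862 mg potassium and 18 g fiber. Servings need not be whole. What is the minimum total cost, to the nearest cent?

$3.30

This is a tiny linear program; its minimum lies at a vertex of the feasible set. List the vertices and price them.
tempeh only: max(862/395, 18/7) = 2.571 servings → $4.37.
sunflower seeds only: max(862/321, 18/3) = 6 servings → $3.30.
tempeh + sunflower seeds with both targets exact would need a negative amount; discard.
The minimum over all feasible corners is $3.30.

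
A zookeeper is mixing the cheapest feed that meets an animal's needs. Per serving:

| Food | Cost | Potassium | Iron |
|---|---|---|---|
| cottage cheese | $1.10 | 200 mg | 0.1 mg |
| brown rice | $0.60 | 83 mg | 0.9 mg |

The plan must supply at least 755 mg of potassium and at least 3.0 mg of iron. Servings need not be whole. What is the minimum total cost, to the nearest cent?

$4.59

Two binding constraints pin down two serving amounts, so the optimal mix uses at most two foods. The candidates are each food alone (scaled to the tighter of potassium/iron) and each pair with both constraints tight.
cottage cheese only: max(755/200, 3.0/0.1) = 30 servings → $33.00.
brown rice only: max(755/83, 3.0/0.9) = 9.096 servings → $5.46.
cottage cheese + brown rice with both tight: 2.507 servings and 3.055 servings → $4.59.
The minimum over all feasible corners is $4.59.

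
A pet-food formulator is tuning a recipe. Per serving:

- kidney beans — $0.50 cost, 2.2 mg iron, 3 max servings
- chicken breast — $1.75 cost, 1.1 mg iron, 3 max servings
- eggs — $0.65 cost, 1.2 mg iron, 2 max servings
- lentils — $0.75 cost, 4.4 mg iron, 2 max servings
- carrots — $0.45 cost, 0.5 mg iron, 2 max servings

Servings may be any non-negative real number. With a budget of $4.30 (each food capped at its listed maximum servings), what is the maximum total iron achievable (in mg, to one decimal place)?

17.8 mg

Iron per dollar: lentils 5.867, kidney beans 4.4, eggs 1.846, carrots 1.111, chicken breast 0.6286.
Take 2 servings of lentils: spends $1.50, +8.8 mg iron (running total 8.8 mg).
Take 3 servings of kidney beans: spends $1.50, +6.6 mg iron (running total 15.4 mg).
Take 2 servings of eggs: spends $1.30, +2.4 mg iron (running total 17.8 mg).
Filling greedily by iron-per-dollar is optimal for one linear limit, giving 17.8 mg.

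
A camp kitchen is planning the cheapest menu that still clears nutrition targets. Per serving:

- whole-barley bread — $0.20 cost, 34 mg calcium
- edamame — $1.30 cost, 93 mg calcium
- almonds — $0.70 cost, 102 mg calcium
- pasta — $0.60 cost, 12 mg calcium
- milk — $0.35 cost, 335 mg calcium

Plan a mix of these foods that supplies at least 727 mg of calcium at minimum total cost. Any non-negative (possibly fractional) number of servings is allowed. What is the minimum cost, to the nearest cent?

Cost per mg of calcium: milk $0.0010, whole-barley bread $0.0059, almonds $0.0069, edamame $0.0140, pasta $0.0500.
With no serving limits, use only milk: 727 mg / 335 mg = 2.17 servings × $0.35 = $0.76.

$0.76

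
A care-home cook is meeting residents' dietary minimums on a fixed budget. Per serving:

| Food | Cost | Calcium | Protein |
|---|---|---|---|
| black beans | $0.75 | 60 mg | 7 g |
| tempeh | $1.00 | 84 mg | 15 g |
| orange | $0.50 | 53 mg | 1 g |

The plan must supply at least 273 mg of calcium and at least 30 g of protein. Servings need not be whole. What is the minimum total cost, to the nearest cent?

$2.96

This is a tiny linear program; its minimum lies at a vertex of the feasible set. List the vertices and price them.
black beans only: max(273/60, 30/7) = 4.55 servings → $3.41.
tempeh only: max(273/84, 30/15) = 3.25 servings → $3.25.
orange only: max(273/53, 30/1) = 30 servings → $15.00.
black beans + tempeh: the both-tight solution has a negative serving — not a feasible corner.
black beans + orange with both tight: 4.235 servings and 0.3569 servings → $3.35.
tempeh + orange with both tight: 1.852 servings and 2.215 servings → $2.96.
So the least-cost plan costs $2.96.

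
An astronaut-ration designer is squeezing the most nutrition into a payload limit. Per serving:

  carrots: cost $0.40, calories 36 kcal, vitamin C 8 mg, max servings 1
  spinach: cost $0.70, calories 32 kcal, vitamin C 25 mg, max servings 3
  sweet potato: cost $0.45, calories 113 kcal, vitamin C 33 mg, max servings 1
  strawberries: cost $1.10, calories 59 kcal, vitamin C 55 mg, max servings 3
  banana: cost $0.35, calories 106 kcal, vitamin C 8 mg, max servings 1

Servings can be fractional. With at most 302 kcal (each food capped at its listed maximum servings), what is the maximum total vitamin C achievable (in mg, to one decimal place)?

Vitamin C per kcal: strawberries 0.9322, spinach 0.7812, sweet potato 0.292, carrots 0.2222, banana 0.07547.
Take 3 servings of strawberries: uses 177 kcal, +165.0 mg vitamin C (running total 165.0 mg).
Take 3 servings of spinach: uses 96 kcal, +75.0 mg vitamin C (running total 240.0 mg).
Take 0.2566 servings of sweet potato: uses 29 kcal, +8.5 mg vitamin C (running total 248.5 mg).
Greedy by best ratio exhausts the calories allowance optimally: 248.5 mg.

248.5 mg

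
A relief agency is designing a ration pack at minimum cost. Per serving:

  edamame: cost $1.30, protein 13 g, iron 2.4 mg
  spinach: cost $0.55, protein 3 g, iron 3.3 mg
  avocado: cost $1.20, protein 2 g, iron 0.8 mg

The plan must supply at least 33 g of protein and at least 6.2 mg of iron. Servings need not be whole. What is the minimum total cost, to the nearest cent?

$3.31

With two linear requirements the optimum uses one or two foods; enumerate the corners.
edamame only: max(33/13, 6.2/2.4) = 2.583 servings → $3.36.
spinach only: max(33/3, 6.2/3.3) = 11 servings → $6.05.
avocado only: max(33/2, 6.2/0.8) = 16.5 servings → $19.80.
edamame + spinach with both tight: 2.529 servings and 0.03922 servings → $3.31.
edamame + avocado with both tight: 2.5 servings and 0.25 servings → $3.55.
spinach + avocado: intersection lies outside the first quadrant.
Cheapest feasible corner: $3.31.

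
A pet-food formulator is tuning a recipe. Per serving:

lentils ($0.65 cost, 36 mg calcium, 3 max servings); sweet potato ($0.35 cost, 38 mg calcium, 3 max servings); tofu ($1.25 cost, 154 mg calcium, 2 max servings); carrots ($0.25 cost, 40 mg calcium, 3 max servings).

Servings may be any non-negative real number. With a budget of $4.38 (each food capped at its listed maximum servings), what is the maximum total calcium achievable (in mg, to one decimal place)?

546.4 mg

Calcium per dollar: carrots 160, tofu 123.2, sweet potato 108.6, lentils 55.38.
Take 3 servings of carrots: spends $0.75, +120.0 mg calcium (running total 120.0 mg).
Take 2 servings of tofu: spends $2.50, +308.0 mg calcium (running total 428.0 mg).
Take 3 servings of sweet potato: spends $1.05, +114.0 mg calcium (running total 542.0 mg).
Take 0.1231 servings of lentils: spends $0.08, +4.4 mg calcium (running total 546.4 mg).
Filling greedily by calcium-per-dollar is optimal for one linear limit, giving 546.4 mg.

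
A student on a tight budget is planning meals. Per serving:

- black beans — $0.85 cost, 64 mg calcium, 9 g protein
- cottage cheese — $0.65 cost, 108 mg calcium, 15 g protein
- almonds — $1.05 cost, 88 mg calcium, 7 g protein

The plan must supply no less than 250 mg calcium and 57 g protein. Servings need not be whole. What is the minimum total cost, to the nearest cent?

This is a tiny linear program; its minimum lies at a vertex of the feasible set. List the vertices and price them.
black beans only: max(250/64, 57/9) = 6.333 servings → $5.38.
cottage cheese only: max(250/108, 57/15) = 3.8 servings → $2.47.
almonds only: max(250/88, 57/7) = 8.143 servings → $8.55.
black beans + cottage cheese: the both-tight solution has a negative serving — not a feasible corner.
black beans + almonds: intersection lies outside the first quadrant.
cottage cheese + almonds: the both-tight solution has a negative serving — not a feasible corner.
So the least-cost plan costs $2.47.

$2.47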